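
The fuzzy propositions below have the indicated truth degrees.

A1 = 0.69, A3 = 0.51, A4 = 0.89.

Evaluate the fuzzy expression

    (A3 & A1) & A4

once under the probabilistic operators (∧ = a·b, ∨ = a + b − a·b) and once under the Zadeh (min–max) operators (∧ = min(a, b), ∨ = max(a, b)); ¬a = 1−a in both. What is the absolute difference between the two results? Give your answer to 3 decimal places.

Under probabilistic:
  A3 & A1 = a·b on (0.5100, 0.6900) = 0.3519
  (A3 & A1) & A4 = a·b on (0.3519, 0.8900) = 0.3132
  → value = 0.3132
Under Zadeh (min–max):
  A3 & A1 = min(a, b) on (0.51, 0.69) = 0.51
  (A3 & A1) & A4 = min(a, b) on (0.51, 0.89) = 0.51
  → value = 0.5100
|0.3132 − 0.5100| = 0.197

0.197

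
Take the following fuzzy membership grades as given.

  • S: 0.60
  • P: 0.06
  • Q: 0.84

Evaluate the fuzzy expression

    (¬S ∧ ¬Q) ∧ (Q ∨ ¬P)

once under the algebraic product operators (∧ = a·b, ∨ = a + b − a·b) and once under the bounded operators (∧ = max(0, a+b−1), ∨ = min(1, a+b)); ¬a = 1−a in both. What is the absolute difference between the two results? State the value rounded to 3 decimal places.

0.063

Under algebraic product:
  ¬S = 1 − 0.6000 = 0.4000
  ¬Q = 1 − 0.8400 = 0.1600
  ¬S ∧ ¬Q = a·b on (0.4000, 0.1600) = 0.0640
  ¬P = 1 − 0.0600 = 0.9400
  Q ∨ ¬P = a + b − a·b on (0.8400, 0.9400) = 0.9904
  (¬S ∧ ¬Q) ∧ (Q ∨ ¬P) = a·b on (0.0640, 0.9904) = 0.0634
  → value = 0.0634
Under bounded:
  ¬S = 1 − 0.60 = 0.40
  ¬Q = 1 − 0.84 = 0.16
  ¬S ∧ ¬Q = max(0, a+b−1) on (0.40, 0.16) = 0.00
  ¬P = 1 − 0.06 = 0.94
  Q ∨ ¬P = min(1, a+b) on (0.84, 0.94) = 1.00
  (¬S ∧ ¬Q) ∧ (Q ∨ ¬P) = max(0, a+b−1) on (0.00, 1.00) = 0.00
  → value = 0.0000
|0.0634 − 0.0000| = 0.063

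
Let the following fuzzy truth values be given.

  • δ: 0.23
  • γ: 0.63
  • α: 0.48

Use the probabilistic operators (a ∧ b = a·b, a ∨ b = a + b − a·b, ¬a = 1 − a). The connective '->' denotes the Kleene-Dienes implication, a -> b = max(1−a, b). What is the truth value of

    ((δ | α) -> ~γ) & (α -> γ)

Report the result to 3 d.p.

δ | α = a + b − a·b on (0.2300, 0.4800) = 0.5996
~γ = 1 − 0.6300 = 0.3700
(δ | α) -> ~γ  [Kleene-Dienes: max(1−a, b)] with a=0.5996, b=0.3700 → 0.4004
α -> γ  [Kleene-Dienes: max(1−a, b)] with a=0.4800, b=0.6300 → 0.6300
((δ | α) -> ~γ) & (α -> γ) = a·b on (0.4004, 0.6300) = 0.2523

0.252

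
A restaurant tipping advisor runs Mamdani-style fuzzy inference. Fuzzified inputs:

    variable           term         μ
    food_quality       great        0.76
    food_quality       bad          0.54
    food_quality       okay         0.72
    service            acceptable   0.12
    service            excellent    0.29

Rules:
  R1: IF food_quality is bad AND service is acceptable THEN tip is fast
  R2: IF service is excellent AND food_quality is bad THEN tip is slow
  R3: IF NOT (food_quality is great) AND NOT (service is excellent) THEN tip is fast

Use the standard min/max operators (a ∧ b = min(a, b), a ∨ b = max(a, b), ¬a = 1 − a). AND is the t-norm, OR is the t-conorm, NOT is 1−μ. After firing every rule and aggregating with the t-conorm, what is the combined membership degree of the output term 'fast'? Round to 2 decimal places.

0.24

R1: bad=0.54, acceptable=0.12; AND[min(a, b)] → w = 0.12
R2: excellent=0.29, bad=0.54; AND[min(a, b)] → w = 0.29
R3: ¬great=1−0.76=0.24, ¬excellent=1−0.29=0.71; AND[min(a, b)] → w = 0.24
Rules with consequent 'fast': {R1, R3} → strengths 0.12, 0.24
Aggregate via t-conorm [max(a, b)]: 0.24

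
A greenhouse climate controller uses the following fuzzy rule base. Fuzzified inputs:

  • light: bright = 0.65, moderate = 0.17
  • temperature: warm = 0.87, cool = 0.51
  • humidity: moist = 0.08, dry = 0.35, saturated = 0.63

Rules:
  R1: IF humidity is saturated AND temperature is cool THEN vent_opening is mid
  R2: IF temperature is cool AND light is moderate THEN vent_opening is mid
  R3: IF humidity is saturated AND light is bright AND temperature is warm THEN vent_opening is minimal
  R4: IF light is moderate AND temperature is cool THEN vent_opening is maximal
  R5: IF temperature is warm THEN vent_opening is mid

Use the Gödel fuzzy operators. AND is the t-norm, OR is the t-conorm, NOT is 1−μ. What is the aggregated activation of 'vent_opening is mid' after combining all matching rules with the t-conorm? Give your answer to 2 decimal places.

0.87

R1: saturated=0.63, cool=0.51; AND[min(a, b)] → w = 0.51
R2: cool=0.51, moderate=0.17; AND[min(a, b)] → w = 0.17
R3: saturated=0.63, bright=0.65, warm=0.87; AND[min(a, b)] → w = 0.63
R4: moderate=0.17, cool=0.51; AND[min(a, b)] → w = 0.17
R5: warm=0.87 → w = 0.87
Rules with consequent 'mid': {R1, R2, R5} → strengths 0.51, 0.17, 0.87
Aggregate via t-conorm [max(a, b)]: 0.87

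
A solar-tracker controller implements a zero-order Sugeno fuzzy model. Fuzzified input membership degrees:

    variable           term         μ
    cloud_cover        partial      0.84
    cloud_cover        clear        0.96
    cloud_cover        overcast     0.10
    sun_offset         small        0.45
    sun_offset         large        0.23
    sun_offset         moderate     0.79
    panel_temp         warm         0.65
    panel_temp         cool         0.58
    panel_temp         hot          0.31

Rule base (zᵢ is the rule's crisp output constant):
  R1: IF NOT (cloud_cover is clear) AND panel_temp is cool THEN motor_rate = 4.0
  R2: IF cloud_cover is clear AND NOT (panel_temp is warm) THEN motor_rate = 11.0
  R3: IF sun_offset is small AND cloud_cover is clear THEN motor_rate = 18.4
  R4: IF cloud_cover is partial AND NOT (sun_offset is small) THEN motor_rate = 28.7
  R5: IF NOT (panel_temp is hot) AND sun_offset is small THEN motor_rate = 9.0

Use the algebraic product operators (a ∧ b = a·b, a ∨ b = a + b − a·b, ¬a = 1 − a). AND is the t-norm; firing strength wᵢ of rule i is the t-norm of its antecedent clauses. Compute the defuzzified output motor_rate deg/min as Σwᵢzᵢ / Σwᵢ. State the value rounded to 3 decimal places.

R1 (z=4.0): ¬clear=1−0.96=0.04, cool=0.58; AND[a·b] → w = 0.0232
R2 (z=11.0): clear=0.96, ¬warm=1−0.65=0.35; AND[a·b] → w = 0.3360
R3 (z=18.4): small=0.45, clear=0.96; AND[a·b] → w = 0.4320
R4 (z=28.7): partial=0.84, ¬small=1−0.45=0.55; AND[a·b] → w = 0.4620
R5 (z=9.0): ¬hot=1−0.31=0.69, small=0.45; AND[a·b] → w = 0.3105
Weighted average = (0.0232·4.0 + 0.3360·11.0 + 0.4320·18.4 + 0.4620·28.7 + 0.3105·9.0) / (0.0232 + 0.3360 + 0.4320 + 0.4620 + 0.3105)
  = 27.7915 / 1.5637 = 17.773

17.773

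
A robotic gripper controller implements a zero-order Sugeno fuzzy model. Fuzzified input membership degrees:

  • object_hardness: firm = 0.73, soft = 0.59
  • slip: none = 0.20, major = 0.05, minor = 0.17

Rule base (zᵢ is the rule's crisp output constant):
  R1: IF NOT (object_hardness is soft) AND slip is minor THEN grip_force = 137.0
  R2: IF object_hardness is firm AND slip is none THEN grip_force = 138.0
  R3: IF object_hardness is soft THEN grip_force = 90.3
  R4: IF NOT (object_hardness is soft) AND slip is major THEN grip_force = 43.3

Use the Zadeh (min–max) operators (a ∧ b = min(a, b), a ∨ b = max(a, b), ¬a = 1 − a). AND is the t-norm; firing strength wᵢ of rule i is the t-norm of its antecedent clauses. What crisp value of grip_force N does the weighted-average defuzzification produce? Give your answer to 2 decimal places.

R1 (z=137.0): ¬soft=1−0.59=0.41, minor=0.17; AND[min(a, b)] → w = 0.17
R2 (z=138.0): firm=0.73, none=0.20; AND[min(a, b)] → w = 0.20
R3 (z=90.3): soft=0.59 → w = 0.59
R4 (z=43.3): ¬soft=1−0.59=0.41, major=0.05; AND[min(a, b)] → w = 0.05
Weighted average = (0.17·137.0 + 0.20·138.0 + 0.59·90.3 + 0.05·43.3) / (0.17 + 0.20 + 0.59 + 0.05)
  = 106.3320 / 1.0100 = 105.28

105.28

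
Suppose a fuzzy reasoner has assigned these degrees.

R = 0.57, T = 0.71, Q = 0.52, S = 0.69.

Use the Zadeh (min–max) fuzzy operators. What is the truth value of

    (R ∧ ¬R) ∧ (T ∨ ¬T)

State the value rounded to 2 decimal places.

0.43

¬R = 1 − 0.57 = 0.43
R ∧ ¬R = min(a, b) on (0.57, 0.43) = 0.43
¬T = 1 − 0.71 = 0.29
T ∨ ¬T = max(a, b) on (0.71, 0.29) = 0.71
(R ∧ ¬R) ∧ (T ∨ ¬T) = min(a, b) on (0.43, 0.71) = 0.43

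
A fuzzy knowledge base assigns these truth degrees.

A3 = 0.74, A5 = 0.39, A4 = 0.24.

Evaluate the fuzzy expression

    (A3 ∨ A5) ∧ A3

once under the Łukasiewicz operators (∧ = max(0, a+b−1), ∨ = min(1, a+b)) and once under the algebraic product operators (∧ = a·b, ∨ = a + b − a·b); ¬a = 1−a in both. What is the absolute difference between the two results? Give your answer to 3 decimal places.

0.117

Under Łukasiewicz:
  A3 ∨ A5 = min(1, a+b) on (0.74, 0.39) = 1.00
  (A3 ∨ A5) ∧ A3 = max(0, a+b−1) on (1.00, 0.74) = 0.74
  → value = 0.7400
Under algebraic product:
  A3 ∨ A5 = a + b − a·b on (0.7400, 0.3900) = 0.8414
  (A3 ∨ A5) ∧ A3 = a·b on (0.8414, 0.7400) = 0.6226
  → value = 0.6226
|0.7400 − 0.6226| = 0.117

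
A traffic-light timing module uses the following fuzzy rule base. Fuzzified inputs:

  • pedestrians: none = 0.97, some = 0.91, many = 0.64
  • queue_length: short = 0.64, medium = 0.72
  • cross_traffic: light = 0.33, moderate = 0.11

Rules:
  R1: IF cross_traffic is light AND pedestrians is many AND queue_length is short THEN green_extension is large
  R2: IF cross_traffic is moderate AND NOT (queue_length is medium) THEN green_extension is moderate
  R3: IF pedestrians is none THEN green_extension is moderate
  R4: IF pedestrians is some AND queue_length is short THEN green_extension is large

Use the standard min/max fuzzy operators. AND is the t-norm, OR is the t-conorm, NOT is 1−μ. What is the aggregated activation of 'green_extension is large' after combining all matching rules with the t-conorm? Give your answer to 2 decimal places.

R1: light=0.33, many=0.64, short=0.64; AND[min(a, b)] → w = 0.33
R2: moderate=0.11, ¬medium=1−0.72=0.28; AND[min(a, b)] → w = 0.11
R3: none=0.97 → w = 0.97
R4: some=0.91, short=0.64; AND[min(a, b)] → w = 0.64
Rules with consequent 'large': {R1, R4} → strengths 0.33, 0.64
Aggregate via t-conorm [max(a, b)]: 0.64

0.64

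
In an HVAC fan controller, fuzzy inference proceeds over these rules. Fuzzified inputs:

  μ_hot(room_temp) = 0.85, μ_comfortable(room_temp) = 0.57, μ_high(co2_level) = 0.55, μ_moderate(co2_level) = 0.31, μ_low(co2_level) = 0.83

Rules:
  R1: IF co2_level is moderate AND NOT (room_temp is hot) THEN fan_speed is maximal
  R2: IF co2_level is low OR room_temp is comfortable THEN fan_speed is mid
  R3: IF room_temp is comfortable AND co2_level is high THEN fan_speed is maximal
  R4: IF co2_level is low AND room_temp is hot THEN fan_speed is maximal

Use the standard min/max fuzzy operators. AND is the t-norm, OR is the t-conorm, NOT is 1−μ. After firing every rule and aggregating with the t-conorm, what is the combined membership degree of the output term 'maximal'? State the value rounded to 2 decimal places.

0.83

R1: moderate=0.31, ¬hot=1−0.85=0.15; AND[min(a, b)] → w = 0.15
R2: low=0.83, comfortable=0.57; OR[max(a, b)] → w = 0.83
R3: comfortable=0.57, high=0.55; AND[min(a, b)] → w = 0.55
R4: low=0.83, hot=0.85; AND[min(a, b)] → w = 0.83
Rules with consequent 'maximal': {R1, R3, R4} → strengths 0.15, 0.55, 0.83
Aggregate via t-conorm [max(a, b)]: 0.83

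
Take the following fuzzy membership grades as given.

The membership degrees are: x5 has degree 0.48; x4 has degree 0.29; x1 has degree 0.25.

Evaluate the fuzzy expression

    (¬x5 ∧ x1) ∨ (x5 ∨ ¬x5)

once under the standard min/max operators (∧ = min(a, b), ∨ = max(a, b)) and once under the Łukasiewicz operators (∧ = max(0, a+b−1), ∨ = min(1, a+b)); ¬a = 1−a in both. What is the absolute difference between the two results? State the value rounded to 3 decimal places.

Under standard min/max:
  ¬x5 = 1 − 0.48 = 0.52
  ¬x5 ∧ x1 = min(a, b) on (0.52, 0.25) = 0.25
  ¬x5 = 1 − 0.48 = 0.52
  x5 ∨ ¬x5 = max(a, b) on (0.48, 0.52) = 0.52
  (¬x5 ∧ x1) ∨ (x5 ∨ ¬x5) = max(a, b) on (0.25, 0.52) = 0.52
  → value = 0.5200
Under Łukasiewicz:
  ¬x5 = 1 − 0.48 = 0.52
  ¬x5 ∧ x1 = max(0, a+b−1) on (0.52, 0.25) = 0.00
  ¬x5 = 1 − 0.48 = 0.52
  x5 ∨ ¬x5 = min(1, a+b) on (0.48, 0.52) = 1.00
  (¬x5 ∧ x1) ∨ (x5 ∨ ¬x5) = min(1, a+b) on (0.00, 1.00) = 1.00
  → value = 1.0000
|0.5200 − 1.0000| = 0.480

0.480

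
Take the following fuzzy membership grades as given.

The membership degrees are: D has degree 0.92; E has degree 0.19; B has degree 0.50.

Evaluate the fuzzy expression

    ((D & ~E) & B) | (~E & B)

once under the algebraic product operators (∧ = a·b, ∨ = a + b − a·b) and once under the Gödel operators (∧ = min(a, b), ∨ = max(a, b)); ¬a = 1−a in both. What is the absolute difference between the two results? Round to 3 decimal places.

Under algebraic product:
  ~E = 1 − 0.1900 = 0.8100
  D & ~E = a·b on (0.9200, 0.8100) = 0.7452
  (D & ~E) & B = a·b on (0.7452, 0.5000) = 0.3726
  ~E = 1 − 0.1900 = 0.8100
  ~E & B = a·b on (0.8100, 0.5000) = 0.4050
  ((D & ~E) & B) | (~E & B) = a + b − a·b on (0.3726, 0.4050) = 0.6267
  → value = 0.6267
Under Gödel:
  ~E = 1 − 0.19 = 0.81
  D & ~E = min(a, b) on (0.92, 0.81) = 0.81
  (D & ~E) & B = min(a, b) on (0.81, 0.50) = 0.50
  ~E = 1 − 0.19 = 0.81
  ~E & B = min(a, b) on (0.81, 0.50) = 0.50
  ((D & ~E) & B) | (~E & B) = max(a, b) on (0.50, 0.50) = 0.50
  → value = 0.5000
|0.6267 − 0.5000| = 0.127

0.127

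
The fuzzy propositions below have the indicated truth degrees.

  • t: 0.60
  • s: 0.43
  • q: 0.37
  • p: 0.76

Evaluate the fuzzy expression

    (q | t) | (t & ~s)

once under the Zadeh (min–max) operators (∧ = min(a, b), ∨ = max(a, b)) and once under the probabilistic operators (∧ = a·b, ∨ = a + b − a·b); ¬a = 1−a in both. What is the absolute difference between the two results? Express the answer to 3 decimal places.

0.234

Under Zadeh (min–max):
  q | t = max(a, b) on (0.37, 0.60) = 0.60
  ~s = 1 − 0.43 = 0.57
  t & ~s = min(a, b) on (0.60, 0.57) = 0.57
  (q | t) | (t & ~s) = max(a, b) on (0.60, 0.57) = 0.60
  → value = 0.6000
Under probabilistic:
  q | t = a + b − a·b on (0.3700, 0.6000) = 0.7480
  ~s = 1 − 0.4300 = 0.5700
  t & ~s = a·b on (0.6000, 0.5700) = 0.3420
  (q | t) | (t & ~s) = a + b − a·b on (0.7480, 0.3420) = 0.8342
  → value = 0.8342
|0.6000 − 0.8342| = 0.234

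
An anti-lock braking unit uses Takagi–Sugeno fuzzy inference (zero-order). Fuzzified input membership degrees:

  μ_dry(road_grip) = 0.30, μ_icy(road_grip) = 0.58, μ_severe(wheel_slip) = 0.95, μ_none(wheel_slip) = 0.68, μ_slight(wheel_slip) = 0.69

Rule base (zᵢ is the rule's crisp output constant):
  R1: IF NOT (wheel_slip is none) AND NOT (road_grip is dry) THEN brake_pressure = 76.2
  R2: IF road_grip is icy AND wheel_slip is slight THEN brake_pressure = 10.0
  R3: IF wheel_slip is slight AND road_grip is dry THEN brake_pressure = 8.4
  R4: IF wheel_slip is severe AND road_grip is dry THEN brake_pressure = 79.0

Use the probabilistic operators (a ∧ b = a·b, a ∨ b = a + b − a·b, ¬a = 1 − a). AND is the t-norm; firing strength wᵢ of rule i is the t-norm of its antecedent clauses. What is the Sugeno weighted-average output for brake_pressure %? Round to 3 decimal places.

40.606

R1 (z=76.2): ¬none=1−0.68=0.32, ¬dry=1−0.30=0.70; AND[a·b] → w = 0.2240
R2 (z=10.0): icy=0.58, slight=0.69; AND[a·b] → w = 0.4002
R3 (z=8.4): slight=0.69, dry=0.30; AND[a·b] → w = 0.2070
R4 (z=79.0): severe=0.95, dry=0.30; AND[a·b] → w = 0.2850
Weighted average = (0.2240·76.2 + 0.4002·10.0 + 0.2070·8.4 + 0.2850·79.0) / (0.2240 + 0.4002 + 0.2070 + 0.2850)
  = 45.3246 / 1.1162 = 40.606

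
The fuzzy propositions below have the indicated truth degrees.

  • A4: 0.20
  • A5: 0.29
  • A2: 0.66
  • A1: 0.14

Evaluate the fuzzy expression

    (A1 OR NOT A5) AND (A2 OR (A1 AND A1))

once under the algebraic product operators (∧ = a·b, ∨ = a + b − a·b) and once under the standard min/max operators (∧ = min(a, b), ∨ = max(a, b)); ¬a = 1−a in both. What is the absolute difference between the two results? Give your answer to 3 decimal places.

0.160

Under algebraic product:
  NOT A5 = 1 − 0.2900 = 0.7100
  A1 OR NOT A5 = a + b − a·b on (0.1400, 0.7100) = 0.7506
  A1 AND A1 = a·b on (0.1400, 0.1400) = 0.0196
  A2 OR (A1 AND A1) = a + b − a·b on (0.6600, 0.0196) = 0.6667
  (A1 OR NOT A5) AND (A2 OR (A1 AND A1)) = a·b on (0.7506, 0.6667) = 0.5004
  → value = 0.5004
Under standard min/max:
  NOT A5 = 1 − 0.29 = 0.71
  A1 OR NOT A5 = max(a, b) on (0.14, 0.71) = 0.71
  A1 AND A1 = min(a, b) on (0.14, 0.14) = 0.14
  A2 OR (A1 AND A1) = max(a, b) on (0.66, 0.14) = 0.66
  (A1 OR NOT A5) AND (A2 OR (A1 AND A1)) = min(a, b) on (0.71, 0.66) = 0.66
  → value = 0.6600
|0.5004 − 0.6600| = 0.160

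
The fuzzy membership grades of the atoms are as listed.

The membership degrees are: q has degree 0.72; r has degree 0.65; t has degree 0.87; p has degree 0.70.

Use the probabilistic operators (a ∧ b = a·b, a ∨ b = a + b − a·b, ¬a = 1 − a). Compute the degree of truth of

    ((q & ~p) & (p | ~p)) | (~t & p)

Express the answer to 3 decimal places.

0.246

~p = 1 − 0.7000 = 0.3000
q & ~p = a·b on (0.7200, 0.3000) = 0.2160
~p = 1 − 0.7000 = 0.3000
p | ~p = a + b − a·b on (0.7000, 0.3000) = 0.7900
(q & ~p) & (p | ~p) = a·b on (0.2160, 0.7900) = 0.1706
~t = 1 − 0.8700 = 0.1300
~t & p = a·b on (0.1300, 0.7000) = 0.0910
((q & ~p) & (p | ~p)) | (~t & p) = a + b − a·b on (0.1706, 0.0910) = 0.2461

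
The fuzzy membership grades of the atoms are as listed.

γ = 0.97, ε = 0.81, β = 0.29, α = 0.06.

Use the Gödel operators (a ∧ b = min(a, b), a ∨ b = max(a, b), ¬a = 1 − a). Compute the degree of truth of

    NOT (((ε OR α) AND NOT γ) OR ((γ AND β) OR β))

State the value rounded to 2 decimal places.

0.71

ε OR α = max(a, b) on (0.81, 0.06) = 0.81
NOT γ = 1 − 0.97 = 0.03
(ε OR α) AND NOT γ = min(a, b) on (0.81, 0.03) = 0.03
γ AND β = min(a, b) on (0.97, 0.29) = 0.29
(γ AND β) OR β = max(a, b) on (0.29, 0.29) = 0.29
((ε OR α) AND NOT γ) OR ((γ AND β) OR β) = max(a, b) on (0.03, 0.29) = 0.29
NOT (((ε OR α) AND NOT γ) OR ((γ AND β) OR β)) = 1 − 0.29 = 0.71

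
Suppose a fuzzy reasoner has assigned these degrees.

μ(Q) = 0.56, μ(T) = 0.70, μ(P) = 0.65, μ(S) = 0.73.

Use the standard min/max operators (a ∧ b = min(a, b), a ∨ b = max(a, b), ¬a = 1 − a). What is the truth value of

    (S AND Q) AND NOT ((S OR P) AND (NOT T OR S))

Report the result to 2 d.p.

S AND Q = min(a, b) on (0.73, 0.56) = 0.56
S OR P = max(a, b) on (0.73, 0.65) = 0.73
NOT T = 1 − 0.70 = 0.30
NOT T OR S = max(a, b) on (0.30, 0.73) = 0.73
(S OR P) AND (NOT T OR S) = min(a, b) on (0.73, 0.73) = 0.73
NOT ((S OR P) AND (NOT T OR S)) = 1 − 0.73 = 0.27
(S AND Q) AND NOT ((S OR P) AND (NOT T OR S)) = min(a, b) on (0.56, 0.27) = 0.27

0.27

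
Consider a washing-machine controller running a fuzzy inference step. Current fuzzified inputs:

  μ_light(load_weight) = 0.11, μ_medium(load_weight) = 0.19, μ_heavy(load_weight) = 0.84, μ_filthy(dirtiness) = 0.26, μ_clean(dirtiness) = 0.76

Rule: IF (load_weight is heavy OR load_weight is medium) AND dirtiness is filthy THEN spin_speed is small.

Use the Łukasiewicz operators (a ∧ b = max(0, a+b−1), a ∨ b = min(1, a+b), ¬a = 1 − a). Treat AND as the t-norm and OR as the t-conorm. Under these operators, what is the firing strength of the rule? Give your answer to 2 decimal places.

0.26

firing strength: (heavy=0.84 OR medium=0.19) = 1.00; AND[max(0, a+b−1)] with filthy=0.26 → w = 0.26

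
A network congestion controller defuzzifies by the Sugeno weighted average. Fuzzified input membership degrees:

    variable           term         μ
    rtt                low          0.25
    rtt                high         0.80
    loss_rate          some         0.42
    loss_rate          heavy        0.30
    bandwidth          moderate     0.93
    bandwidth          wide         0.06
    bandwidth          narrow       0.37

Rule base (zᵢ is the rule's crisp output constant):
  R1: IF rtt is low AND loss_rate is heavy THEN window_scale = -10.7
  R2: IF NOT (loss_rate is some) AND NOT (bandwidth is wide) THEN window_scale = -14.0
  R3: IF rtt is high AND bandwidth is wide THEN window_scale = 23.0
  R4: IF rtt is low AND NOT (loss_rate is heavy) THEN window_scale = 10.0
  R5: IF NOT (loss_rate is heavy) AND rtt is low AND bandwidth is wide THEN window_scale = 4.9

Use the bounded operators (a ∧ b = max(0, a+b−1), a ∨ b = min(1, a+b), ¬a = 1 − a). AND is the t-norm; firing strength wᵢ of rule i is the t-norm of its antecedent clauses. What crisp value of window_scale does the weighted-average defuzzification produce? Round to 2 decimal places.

-14.00

R1 (z=-10.7): low=0.25, heavy=0.30; AND[max(0, a+b−1)] → w = 0.00
R2 (z=-14.0): ¬some=1−0.42=0.58, ¬wide=1−0.06=0.94; AND[max(0, a+b−1)] → w = 0.52
R3 (z=23.0): high=0.80, wide=0.06; AND[max(0, a+b−1)] → w = 0.00
R4 (z=10.0): low=0.25, ¬heavy=1−0.30=0.70; AND[max(0, a+b−1)] → w = 0.00
R5 (z=4.9): ¬heavy=1−0.30=0.70, low=0.25, wide=0.06; AND[max(0, a+b−1)] → w = 0.00
Weighted average = (0.00·-10.7 + 0.52·-14.0 + 0.00·23.0 + 0.00·10.0 + 0.00·4.9) / (0.00 + 0.52 + 0.00 + 0.00 + 0.00)
  = -7.2800 / 0.5200 = -14.00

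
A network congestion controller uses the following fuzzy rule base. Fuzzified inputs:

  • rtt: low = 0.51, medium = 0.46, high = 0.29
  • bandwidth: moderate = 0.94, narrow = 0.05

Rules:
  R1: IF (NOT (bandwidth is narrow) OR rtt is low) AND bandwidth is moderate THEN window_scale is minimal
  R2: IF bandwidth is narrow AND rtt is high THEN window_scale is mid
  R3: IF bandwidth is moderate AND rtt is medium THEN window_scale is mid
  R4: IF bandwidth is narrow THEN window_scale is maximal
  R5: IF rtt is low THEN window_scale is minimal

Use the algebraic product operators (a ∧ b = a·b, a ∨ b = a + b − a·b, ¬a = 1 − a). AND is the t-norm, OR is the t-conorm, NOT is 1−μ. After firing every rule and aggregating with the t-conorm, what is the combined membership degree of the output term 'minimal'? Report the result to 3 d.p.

0.959

R1: (¬narrow=1−0.05=0.95 OR low=0.51) = 0.9755; AND[a·b] with moderate=0.94 → w = 0.9170
R2: narrow=0.05, high=0.29; AND[a·b] → w = 0.0145
R3: moderate=0.94, medium=0.46; AND[a·b] → w = 0.4324
R4: narrow=0.05 → w = 0.0500
R5: low=0.51 → w = 0.5100
Rules with consequent 'minimal': {R1, R5} → strengths 0.9170, 0.5100
Aggregate via t-conorm [a + b − a·b]: 0.9593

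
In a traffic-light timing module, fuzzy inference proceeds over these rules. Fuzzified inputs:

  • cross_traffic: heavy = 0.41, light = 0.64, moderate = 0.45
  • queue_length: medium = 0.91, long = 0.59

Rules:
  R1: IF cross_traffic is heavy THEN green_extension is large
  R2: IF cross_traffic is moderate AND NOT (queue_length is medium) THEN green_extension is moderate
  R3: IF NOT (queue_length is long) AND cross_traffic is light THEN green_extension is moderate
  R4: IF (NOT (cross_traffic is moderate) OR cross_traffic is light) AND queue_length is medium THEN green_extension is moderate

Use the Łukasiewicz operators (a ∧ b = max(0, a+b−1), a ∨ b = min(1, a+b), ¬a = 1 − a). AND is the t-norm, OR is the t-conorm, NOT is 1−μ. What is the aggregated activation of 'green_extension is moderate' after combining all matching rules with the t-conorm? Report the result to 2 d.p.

0.96

R1: heavy=0.41 → w = 0.41
R2: moderate=0.45, ¬medium=1−0.91=0.09; AND[max(0, a+b−1)] → w = 0.00
R3: ¬long=1−0.59=0.41, light=0.64; AND[max(0, a+b−1)] → w = 0.05
R4: (¬moderate=1−0.45=0.55 OR light=0.64) = 1.00; AND[max(0, a+b−1)] with medium=0.91 → w = 0.91
Rules with consequent 'moderate': {R2, R3, R4} → strengths 0.00, 0.05, 0.91
Aggregate via t-conorm [min(1, a+b)]: 0.96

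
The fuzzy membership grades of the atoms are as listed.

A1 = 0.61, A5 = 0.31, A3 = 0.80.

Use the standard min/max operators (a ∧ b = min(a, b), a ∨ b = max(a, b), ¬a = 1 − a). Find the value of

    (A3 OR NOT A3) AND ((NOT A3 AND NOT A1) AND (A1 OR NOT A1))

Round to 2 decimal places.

0.20

NOT A3 = 1 − 0.80 = 0.20
A3 OR NOT A3 = max(a, b) on (0.80, 0.20) = 0.80
NOT A3 = 1 − 0.80 = 0.20
NOT A1 = 1 − 0.61 = 0.39
NOT A3 AND NOT A1 = min(a, b) on (0.20, 0.39) = 0.20
NOT A1 = 1 − 0.61 = 0.39
A1 OR NOT A1 = max(a, b) on (0.61, 0.39) = 0.61
(NOT A3 AND NOT A1) AND (A1 OR NOT A1) = min(a, b) on (0.20, 0.61) = 0.20
(A3 OR NOT A3) AND ((NOT A3 AND NOT A1) AND (A1 OR NOT A1)) = min(a, b) on (0.80, 0.20) = 0.20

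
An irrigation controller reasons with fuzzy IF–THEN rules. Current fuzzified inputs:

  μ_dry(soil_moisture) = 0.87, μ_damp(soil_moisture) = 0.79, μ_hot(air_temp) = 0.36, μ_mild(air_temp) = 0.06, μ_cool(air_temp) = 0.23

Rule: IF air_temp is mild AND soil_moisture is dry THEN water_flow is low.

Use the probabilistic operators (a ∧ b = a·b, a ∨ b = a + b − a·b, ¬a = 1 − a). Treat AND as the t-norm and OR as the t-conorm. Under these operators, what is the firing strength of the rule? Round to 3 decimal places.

0.052

firing strength: mild=0.06, dry=0.87; AND[a·b] → w = 0.0522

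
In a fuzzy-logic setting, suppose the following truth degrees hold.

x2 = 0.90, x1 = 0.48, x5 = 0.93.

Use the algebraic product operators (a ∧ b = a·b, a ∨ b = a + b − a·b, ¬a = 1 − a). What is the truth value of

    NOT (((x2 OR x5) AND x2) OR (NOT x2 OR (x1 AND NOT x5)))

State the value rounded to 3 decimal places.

x2 OR x5 = a + b − a·b on (0.9000, 0.9300) = 0.9930
(x2 OR x5) AND x2 = a·b on (0.9930, 0.9000) = 0.8937
NOT x2 = 1 − 0.9000 = 0.1000
NOT x5 = 1 − 0.9300 = 0.0700
x1 AND NOT x5 = a·b on (0.4800, 0.0700) = 0.0336
NOT x2 OR (x1 AND NOT x5) = a + b − a·b on (0.1000, 0.0336) = 0.1302
((x2 OR x5) AND x2) OR (NOT x2 OR (x1 AND NOT x5)) = a + b − a·b on (0.8937, 0.1302) = 0.9075
NOT (((x2 OR x5) AND x2) OR (NOT x2 OR (x1 AND NOT x5))) = 1 − 0.9075 = 0.0925

0.092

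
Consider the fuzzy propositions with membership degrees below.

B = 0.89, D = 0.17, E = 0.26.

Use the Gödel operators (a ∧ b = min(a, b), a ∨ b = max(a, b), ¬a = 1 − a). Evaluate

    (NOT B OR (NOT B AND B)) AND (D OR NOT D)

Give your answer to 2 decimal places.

0.11

NOT B = 1 − 0.89 = 0.11
NOT B = 1 − 0.89 = 0.11
NOT B AND B = min(a, b) on (0.11, 0.89) = 0.11
NOT B OR (NOT B AND B) = max(a, b) on (0.11, 0.11) = 0.11
NOT D = 1 − 0.17 = 0.83
D OR NOT D = max(a, b) on (0.17, 0.83) = 0.83
(NOT B OR (NOT B AND B)) AND (D OR NOT D) = min(a, b) on (0.11, 0.83) = 0.11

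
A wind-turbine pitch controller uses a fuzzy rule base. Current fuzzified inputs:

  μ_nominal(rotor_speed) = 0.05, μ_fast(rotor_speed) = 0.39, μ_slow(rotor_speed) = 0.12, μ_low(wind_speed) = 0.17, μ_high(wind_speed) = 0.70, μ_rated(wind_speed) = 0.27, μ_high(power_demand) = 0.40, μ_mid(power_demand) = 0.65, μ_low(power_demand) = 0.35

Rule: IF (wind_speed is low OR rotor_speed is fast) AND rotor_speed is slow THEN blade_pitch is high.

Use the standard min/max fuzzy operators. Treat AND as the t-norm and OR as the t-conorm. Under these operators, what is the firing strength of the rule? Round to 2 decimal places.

firing strength: (low=0.17 OR fast=0.39) = 0.39; AND[min(a, b)] with slow=0.12 → w = 0.12

0.12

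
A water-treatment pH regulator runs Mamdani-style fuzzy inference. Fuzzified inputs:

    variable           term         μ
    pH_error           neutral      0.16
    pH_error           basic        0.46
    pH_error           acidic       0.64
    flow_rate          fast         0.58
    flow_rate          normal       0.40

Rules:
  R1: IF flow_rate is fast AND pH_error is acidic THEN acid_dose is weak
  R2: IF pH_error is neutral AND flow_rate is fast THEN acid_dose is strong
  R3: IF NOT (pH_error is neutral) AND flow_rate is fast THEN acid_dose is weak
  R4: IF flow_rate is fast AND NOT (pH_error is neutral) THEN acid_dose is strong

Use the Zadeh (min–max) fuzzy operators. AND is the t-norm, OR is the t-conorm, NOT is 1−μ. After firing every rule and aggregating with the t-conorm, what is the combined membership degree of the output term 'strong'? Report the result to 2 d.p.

0.58

R1: fast=0.58, acidic=0.64; AND[min(a, b)] → w = 0.58
R2: neutral=0.16, fast=0.58; AND[min(a, b)] → w = 0.16
R3: ¬neutral=1−0.16=0.84, fast=0.58; AND[min(a, b)] → w = 0.58
R4: fast=0.58, ¬neutral=1−0.16=0.84; AND[min(a, b)] → w = 0.58
Rules with consequent 'strong': {R2, R4} → strengths 0.16, 0.58
Aggregate via t-conorm [max(a, b)]: 0.58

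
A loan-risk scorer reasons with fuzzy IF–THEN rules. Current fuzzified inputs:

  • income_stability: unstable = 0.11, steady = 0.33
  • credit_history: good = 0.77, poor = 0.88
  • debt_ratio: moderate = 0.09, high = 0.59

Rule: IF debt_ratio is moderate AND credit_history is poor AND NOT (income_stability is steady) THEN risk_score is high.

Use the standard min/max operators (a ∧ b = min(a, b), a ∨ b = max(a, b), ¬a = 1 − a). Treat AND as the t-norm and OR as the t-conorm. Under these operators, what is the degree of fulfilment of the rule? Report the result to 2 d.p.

0.09

firing strength: moderate=0.09, poor=0.88, ¬steady=1−0.33=0.67; AND[min(a, b)] → w = 0.09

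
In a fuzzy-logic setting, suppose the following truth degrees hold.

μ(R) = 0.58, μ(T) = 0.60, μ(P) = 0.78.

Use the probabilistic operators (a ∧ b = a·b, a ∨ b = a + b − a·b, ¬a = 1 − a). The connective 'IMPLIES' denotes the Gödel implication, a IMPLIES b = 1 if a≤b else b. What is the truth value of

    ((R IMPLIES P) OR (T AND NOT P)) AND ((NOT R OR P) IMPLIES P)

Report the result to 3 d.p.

0.780

R IMPLIES P  [Gödel: 1 if a≤b else b] with a=0.5800, b=0.7800 → 1.0000
NOT P = 1 − 0.7800 = 0.2200
T AND NOT P = a·b on (0.6000, 0.2200) = 0.1320
(R IMPLIES P) OR (T AND NOT P) = a + b − a·b on (1.0000, 0.1320) = 1.0000
NOT R = 1 − 0.5800 = 0.4200
NOT R OR P = a + b − a·b on (0.4200, 0.7800) = 0.8724
(NOT R OR P) IMPLIES P  [Gödel: 1 if a≤b else b] with a=0.8724, b=0.7800 → 0.7800
((R IMPLIES P) OR (T AND NOT P)) AND ((NOT R OR P) IMPLIES P) = a·b on (1.0000, 0.7800) = 0.7800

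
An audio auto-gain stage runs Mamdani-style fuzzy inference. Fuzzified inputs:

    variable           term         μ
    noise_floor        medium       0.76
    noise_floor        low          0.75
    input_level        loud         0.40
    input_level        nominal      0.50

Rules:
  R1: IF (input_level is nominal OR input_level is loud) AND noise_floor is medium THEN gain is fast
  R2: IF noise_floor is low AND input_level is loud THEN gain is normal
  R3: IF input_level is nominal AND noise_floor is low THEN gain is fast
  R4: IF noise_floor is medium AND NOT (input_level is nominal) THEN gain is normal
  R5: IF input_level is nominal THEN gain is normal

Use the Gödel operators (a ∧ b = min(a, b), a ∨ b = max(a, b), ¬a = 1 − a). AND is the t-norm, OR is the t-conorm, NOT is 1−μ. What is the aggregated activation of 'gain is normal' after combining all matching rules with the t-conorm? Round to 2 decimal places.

R1: (nominal=0.50 OR loud=0.40) = 0.50; AND[min(a, b)] with medium=0.76 → w = 0.50
R2: low=0.75, loud=0.40; AND[min(a, b)] → w = 0.40
R3: nominal=0.50, low=0.75; AND[min(a, b)] → w = 0.50
R4: medium=0.76, ¬nominal=1−0.50=0.50; AND[min(a, b)] → w = 0.50
R5: nominal=0.50 → w = 0.50
Rules with consequent 'normal': {R2, R4, R5} → strengths 0.40, 0.50, 0.50
Aggregate via t-conorm [max(a, b)]: 0.50

0.50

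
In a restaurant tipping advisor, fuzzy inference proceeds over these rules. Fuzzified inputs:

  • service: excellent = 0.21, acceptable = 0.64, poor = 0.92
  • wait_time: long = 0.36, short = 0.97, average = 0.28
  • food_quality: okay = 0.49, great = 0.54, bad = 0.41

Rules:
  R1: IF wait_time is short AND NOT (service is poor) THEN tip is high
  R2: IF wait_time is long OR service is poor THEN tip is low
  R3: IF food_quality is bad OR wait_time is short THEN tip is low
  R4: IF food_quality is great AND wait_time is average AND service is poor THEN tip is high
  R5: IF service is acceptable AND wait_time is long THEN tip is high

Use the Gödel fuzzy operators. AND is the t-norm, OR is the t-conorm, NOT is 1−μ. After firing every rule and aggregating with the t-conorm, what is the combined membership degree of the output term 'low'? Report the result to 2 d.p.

R1: short=0.97, ¬poor=1−0.92=0.08; AND[min(a, b)] → w = 0.08
R2: long=0.36, poor=0.92; OR[max(a, b)] → w = 0.92
R3: bad=0.41, short=0.97; OR[max(a, b)] → w = 0.97
R4: great=0.54, average=0.28, poor=0.92; AND[min(a, b)] → w = 0.28
R5: acceptable=0.64, long=0.36; AND[min(a, b)] → w = 0.36
Rules with consequent 'low': {R2, R3} → strengths 0.92, 0.97
Aggregate via t-conorm [max(a, b)]: 0.97

0.97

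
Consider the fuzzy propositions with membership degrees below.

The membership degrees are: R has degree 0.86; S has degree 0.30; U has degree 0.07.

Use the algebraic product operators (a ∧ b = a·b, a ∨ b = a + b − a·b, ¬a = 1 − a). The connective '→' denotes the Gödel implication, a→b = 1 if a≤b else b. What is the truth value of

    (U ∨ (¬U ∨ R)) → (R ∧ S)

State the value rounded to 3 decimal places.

¬U = 1 − 0.0700 = 0.9300
¬U ∨ R = a + b − a·b on (0.9300, 0.8600) = 0.9902
U ∨ (¬U ∨ R) = a + b − a·b on (0.0700, 0.9902) = 0.9909
R ∧ S = a·b on (0.8600, 0.3000) = 0.2580
(U ∨ (¬U ∨ R)) → (R ∧ S)  [Gödel: 1 if a≤b else b] with a=0.9909, b=0.2580 → 0.2580

0.258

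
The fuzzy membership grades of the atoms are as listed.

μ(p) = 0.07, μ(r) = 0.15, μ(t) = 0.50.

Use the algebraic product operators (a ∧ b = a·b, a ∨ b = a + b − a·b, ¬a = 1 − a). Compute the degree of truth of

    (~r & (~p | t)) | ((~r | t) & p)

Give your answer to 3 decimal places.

0.832

~r = 1 − 0.1500 = 0.8500
~p = 1 − 0.0700 = 0.9300
~p | t = a + b − a·b on (0.9300, 0.5000) = 0.9650
~r & (~p | t) = a·b on (0.8500, 0.9650) = 0.8202
~r = 1 − 0.1500 = 0.8500
~r | t = a + b − a·b on (0.8500, 0.5000) = 0.9250
(~r | t) & p = a·b on (0.9250, 0.0700) = 0.0648
(~r & (~p | t)) | ((~r | t) & p) = a + b − a·b on (0.8202, 0.0648) = 0.8319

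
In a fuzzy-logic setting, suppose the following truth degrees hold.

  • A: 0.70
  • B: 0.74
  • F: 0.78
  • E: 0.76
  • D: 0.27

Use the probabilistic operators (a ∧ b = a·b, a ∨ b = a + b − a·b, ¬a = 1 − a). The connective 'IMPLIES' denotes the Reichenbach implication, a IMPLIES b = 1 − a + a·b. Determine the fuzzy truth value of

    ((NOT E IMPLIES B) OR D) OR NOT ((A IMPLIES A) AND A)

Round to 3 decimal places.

NOT E = 1 − 0.7600 = 0.2400
NOT E IMPLIES B  [Reichenbach: 1 − a + a·b] with a=0.2400, b=0.7400 → 0.9376
(NOT E IMPLIES B) OR D = a + b − a·b on (0.9376, 0.2700) = 0.9544
A IMPLIES A  [Reichenbach: 1 − a + a·b] with a=0.7000, b=0.7000 → 0.7900
(A IMPLIES A) AND A = a·b on (0.7900, 0.7000) = 0.5530
NOT ((A IMPLIES A) AND A) = 1 − 0.5530 = 0.4470
((NOT E IMPLIES B) OR D) OR NOT ((A IMPLIES A) AND A) = a + b − a·b on (0.9544, 0.4470) = 0.9748

0.975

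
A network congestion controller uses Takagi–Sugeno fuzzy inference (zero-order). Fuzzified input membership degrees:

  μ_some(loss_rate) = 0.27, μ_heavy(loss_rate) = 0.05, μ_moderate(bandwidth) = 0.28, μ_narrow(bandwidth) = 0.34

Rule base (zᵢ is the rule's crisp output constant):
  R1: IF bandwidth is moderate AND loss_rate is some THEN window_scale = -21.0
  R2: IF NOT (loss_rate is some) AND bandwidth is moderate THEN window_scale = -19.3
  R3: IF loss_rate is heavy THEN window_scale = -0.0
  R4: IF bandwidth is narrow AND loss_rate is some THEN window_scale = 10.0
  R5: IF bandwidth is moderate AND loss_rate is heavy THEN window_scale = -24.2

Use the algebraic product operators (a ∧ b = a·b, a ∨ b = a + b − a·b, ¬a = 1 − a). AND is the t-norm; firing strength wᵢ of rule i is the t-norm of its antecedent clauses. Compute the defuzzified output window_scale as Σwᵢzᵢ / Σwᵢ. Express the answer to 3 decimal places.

R1 (z=-21.0): moderate=0.28, some=0.27; AND[a·b] → w = 0.0756
R2 (z=-19.3): ¬some=1−0.27=0.73, moderate=0.28; AND[a·b] → w = 0.2044
R3 (z=-0.0): heavy=0.05 → w = 0.0500
R4 (z=10.0): narrow=0.34, some=0.27; AND[a·b] → w = 0.0918
R5 (z=-24.2): moderate=0.28, heavy=0.05; AND[a·b] → w = 0.0140
Weighted average = (0.0756·-21.0 + 0.2044·-19.3 + 0.0500·-0.0 + 0.0918·10.0 + 0.0140·-24.2) / (0.0756 + 0.2044 + 0.0500 + 0.0918 + 0.0140)
  = -4.9533 / 0.4358 = -11.366

-11.366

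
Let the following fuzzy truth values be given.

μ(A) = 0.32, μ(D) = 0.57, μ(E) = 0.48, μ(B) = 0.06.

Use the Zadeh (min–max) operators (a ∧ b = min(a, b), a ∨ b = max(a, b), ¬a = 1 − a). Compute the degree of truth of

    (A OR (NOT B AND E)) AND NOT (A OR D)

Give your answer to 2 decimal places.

0.43

NOT B = 1 − 0.06 = 0.94
NOT B AND E = min(a, b) on (0.94, 0.48) = 0.48
A OR (NOT B AND E) = max(a, b) on (0.32, 0.48) = 0.48
A OR D = max(a, b) on (0.32, 0.57) = 0.57
NOT (A OR D) = 1 − 0.57 = 0.43
(A OR (NOT B AND E)) AND NOT (A OR D) = min(a, b) on (0.48, 0.43) = 0.43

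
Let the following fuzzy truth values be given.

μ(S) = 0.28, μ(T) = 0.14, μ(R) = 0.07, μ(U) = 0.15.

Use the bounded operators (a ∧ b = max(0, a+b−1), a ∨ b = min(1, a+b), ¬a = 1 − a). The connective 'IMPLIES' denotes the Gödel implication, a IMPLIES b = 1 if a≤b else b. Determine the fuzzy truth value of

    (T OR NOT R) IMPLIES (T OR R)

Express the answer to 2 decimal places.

0.21

NOT R = 1 − 0.07 = 0.93
T OR NOT R = min(1, a+b) on (0.14, 0.93) = 1.00
T OR R = min(1, a+b) on (0.14, 0.07) = 0.21
(T OR NOT R) IMPLIES (T OR R)  [Gödel: 1 if a≤b else b] with a=1.00, b=0.21 → 0.21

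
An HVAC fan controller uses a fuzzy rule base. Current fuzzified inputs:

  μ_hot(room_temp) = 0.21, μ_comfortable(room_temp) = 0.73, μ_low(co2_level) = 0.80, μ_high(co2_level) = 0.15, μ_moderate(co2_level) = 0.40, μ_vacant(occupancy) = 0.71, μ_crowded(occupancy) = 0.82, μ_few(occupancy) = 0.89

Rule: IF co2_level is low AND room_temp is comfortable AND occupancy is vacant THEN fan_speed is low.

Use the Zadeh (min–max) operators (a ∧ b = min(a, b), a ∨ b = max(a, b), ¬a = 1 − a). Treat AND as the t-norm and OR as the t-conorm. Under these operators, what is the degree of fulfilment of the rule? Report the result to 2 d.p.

0.71

firing strength: low=0.80, comfortable=0.73, vacant=0.71; AND[min(a, b)] → w = 0.71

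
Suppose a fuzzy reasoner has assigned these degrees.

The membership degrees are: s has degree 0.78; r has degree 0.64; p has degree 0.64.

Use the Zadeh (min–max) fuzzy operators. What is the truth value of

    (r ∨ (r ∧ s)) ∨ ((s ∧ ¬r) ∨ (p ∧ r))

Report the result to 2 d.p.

r ∧ s = min(a, b) on (0.64, 0.78) = 0.64
r ∨ (r ∧ s) = max(a, b) on (0.64, 0.64) = 0.64
¬r = 1 − 0.64 = 0.36
s ∧ ¬r = min(a, b) on (0.78, 0.36) = 0.36
p ∧ r = min(a, b) on (0.64, 0.64) = 0.64
(s ∧ ¬r) ∨ (p ∧ r) = max(a, b) on (0.36, 0.64) = 0.64
(r ∨ (r ∧ s)) ∨ ((s ∧ ¬r) ∨ (p ∧ r)) = max(a, b) on (0.64, 0.64) = 0.64

0.64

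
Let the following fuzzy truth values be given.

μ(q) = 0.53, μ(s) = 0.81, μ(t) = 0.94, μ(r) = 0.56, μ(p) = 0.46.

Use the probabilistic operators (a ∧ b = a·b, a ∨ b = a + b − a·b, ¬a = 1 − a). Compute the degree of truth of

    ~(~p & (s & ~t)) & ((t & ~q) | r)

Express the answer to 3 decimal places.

0.735

~p = 1 − 0.4600 = 0.5400
~t = 1 − 0.9400 = 0.0600
s & ~t = a·b on (0.8100, 0.0600) = 0.0486
~p & (s & ~t) = a·b on (0.5400, 0.0486) = 0.0262
~(~p & (s & ~t)) = 1 − 0.0262 = 0.9738
~q = 1 − 0.5300 = 0.4700
t & ~q = a·b on (0.9400, 0.4700) = 0.4418
(t & ~q) | r = a + b − a·b on (0.4418, 0.5600) = 0.7544
~(~p & (s & ~t)) & ((t & ~q) | r) = a·b on (0.9738, 0.7544) = 0.7346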